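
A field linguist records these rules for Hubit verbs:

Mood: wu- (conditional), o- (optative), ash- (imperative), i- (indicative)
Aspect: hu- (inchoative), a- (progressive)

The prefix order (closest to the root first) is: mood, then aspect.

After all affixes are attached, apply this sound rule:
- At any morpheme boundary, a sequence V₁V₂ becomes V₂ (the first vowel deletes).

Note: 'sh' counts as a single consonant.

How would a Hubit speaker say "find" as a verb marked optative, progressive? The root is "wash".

Attach mood optative o- → owash.
Attach aspect progressive a- → aowash.
Apply vowel deletion: aowash → owash.

owash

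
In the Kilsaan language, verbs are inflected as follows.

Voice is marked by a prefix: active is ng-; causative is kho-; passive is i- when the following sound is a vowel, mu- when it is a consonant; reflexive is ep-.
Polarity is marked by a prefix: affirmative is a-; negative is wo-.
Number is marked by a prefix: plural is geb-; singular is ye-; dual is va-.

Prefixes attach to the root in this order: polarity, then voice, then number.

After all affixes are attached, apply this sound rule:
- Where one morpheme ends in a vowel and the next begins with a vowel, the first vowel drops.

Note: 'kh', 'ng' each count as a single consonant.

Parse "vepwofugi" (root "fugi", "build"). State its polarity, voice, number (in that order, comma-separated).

negative, reflexive, dual

Segment: va-ep-wo-fugi.
polarity: wo- → negative.
voice: ep- → reflexive.
number: va- → dual.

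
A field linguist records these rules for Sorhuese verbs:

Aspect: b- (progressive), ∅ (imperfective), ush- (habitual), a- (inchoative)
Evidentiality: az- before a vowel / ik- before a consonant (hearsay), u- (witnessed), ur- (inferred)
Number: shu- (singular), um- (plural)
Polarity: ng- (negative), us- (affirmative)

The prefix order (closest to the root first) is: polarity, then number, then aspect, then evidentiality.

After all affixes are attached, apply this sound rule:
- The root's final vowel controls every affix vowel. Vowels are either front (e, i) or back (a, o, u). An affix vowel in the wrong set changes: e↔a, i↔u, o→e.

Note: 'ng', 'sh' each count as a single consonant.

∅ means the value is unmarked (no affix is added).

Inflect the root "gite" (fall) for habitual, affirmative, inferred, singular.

Attach polarity affirmative us- → usgite.
Attach number singular shu- → shuusgite.
Attach aspect habitual ush- → ushshuusgite.
Attach evidentiality inferred ur- → urushshuusgite.
Apply vowel harmony: urushshuusgite → irishshiisgite.

irishshiisgite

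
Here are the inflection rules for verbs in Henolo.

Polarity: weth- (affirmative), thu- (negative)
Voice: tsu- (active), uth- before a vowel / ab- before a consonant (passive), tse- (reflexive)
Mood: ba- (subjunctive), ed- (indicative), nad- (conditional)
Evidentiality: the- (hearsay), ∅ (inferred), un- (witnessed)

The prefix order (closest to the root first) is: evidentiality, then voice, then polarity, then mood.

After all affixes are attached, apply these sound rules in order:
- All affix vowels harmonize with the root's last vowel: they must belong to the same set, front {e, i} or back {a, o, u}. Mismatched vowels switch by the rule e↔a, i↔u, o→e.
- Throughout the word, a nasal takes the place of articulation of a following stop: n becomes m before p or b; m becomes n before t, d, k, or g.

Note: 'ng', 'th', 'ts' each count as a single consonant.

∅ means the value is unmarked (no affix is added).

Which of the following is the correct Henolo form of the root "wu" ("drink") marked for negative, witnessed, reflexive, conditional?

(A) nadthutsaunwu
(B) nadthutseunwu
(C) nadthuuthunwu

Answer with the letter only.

A

Attach evidentiality witnessed un- → unwu.
Attach voice reflexive tse- → tseunwu.
Attach polarity negative thu- → thutseunwu.
Attach mood conditional nad- → nadthutseunwu.
Apply vowel harmony: nadthutseunwu → nadthutsaunwu.
Nasal assimilation: no change.
So the correct form is nadthutsaunwu, option (A).
(C) nadthuuthunwu is wrong: it uses passive instead of reflexive for voice.
(B) nadthutseunwu is wrong: it fails to apply the sound rule(s).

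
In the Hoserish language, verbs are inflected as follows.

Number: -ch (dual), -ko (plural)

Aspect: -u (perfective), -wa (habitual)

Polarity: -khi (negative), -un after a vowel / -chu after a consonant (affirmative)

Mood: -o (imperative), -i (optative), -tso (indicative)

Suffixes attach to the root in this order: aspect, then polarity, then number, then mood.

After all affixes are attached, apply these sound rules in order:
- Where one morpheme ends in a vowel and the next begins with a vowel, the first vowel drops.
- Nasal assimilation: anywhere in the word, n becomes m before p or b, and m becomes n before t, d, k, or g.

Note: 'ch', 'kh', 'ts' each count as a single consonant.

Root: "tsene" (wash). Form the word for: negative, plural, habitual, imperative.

Attach aspect habitual -wa → tsenewa.
Attach polarity negative -khi → tsenewakhi.
Attach number plural -ko → tsenewakhiko.
Attach mood imperative -o → tsenewakhikoo.
Apply vowel deletion: tsenewakhikoo → tsenewakhiko.
Nasal assimilation: no change.

tsenewakhiko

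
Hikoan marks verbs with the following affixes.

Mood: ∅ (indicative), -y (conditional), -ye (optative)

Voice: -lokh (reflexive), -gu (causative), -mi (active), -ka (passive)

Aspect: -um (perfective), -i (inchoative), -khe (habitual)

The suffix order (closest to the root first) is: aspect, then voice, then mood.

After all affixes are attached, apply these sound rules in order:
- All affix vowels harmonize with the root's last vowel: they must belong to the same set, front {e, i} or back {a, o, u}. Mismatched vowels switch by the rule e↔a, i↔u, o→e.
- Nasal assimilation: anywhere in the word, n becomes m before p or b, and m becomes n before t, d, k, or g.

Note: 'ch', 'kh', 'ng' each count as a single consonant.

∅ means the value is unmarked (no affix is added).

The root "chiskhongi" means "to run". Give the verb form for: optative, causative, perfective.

Attach aspect perfective -um → chiskhongium.
Attach voice causative -gu → chiskhongiumgu.
Attach mood optative -ye → chiskhongiumguye.
Apply vowel harmony: chiskhongiumguye → chiskhongiimgiye.
Apply nasal assimilation: chiskhongiimgiye → chiskhongiingiye.

chiskhongiingiye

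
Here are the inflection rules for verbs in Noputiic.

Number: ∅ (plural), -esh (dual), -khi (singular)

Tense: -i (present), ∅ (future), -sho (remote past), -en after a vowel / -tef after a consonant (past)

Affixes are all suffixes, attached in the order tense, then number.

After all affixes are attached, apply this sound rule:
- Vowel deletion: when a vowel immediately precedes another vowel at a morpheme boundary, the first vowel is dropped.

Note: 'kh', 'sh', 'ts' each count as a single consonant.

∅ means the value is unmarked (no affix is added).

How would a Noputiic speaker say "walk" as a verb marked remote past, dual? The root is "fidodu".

Attach tense remote past -sho → fidodusho.
Attach number dual -esh → fidodushoesh.
Apply vowel deletion: fidodushoesh → fidodushesh.

fidodushesh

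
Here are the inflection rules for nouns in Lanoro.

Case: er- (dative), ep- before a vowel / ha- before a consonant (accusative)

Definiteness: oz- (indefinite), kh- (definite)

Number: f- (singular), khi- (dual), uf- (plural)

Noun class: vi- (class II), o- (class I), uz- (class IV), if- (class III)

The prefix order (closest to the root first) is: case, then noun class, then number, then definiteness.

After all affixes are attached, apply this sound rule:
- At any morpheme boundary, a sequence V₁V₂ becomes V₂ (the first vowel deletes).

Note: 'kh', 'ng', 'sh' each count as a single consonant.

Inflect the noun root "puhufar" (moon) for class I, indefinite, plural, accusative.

Attach case accusative ha- (before consonant 'p') → hapuhufar.
Attach noun class class I o- → ohapuhufar.
Attach number plural uf- → ufohapuhufar.
Attach definiteness indefinite oz- → ozufohapuhufar.
Vowel deletion: no change.

ozufohapuhufar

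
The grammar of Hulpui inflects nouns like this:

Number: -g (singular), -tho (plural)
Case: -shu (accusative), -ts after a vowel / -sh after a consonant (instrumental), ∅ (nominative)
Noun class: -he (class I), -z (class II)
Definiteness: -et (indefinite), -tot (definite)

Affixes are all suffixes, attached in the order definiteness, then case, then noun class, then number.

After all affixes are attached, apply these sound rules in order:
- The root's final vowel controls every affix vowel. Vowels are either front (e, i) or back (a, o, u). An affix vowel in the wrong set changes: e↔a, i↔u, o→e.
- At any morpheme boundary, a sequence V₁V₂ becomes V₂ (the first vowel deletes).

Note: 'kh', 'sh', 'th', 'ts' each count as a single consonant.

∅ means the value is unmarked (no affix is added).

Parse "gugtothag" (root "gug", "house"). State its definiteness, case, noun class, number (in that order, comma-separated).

Segment: gug-tot-he-g.
definiteness: -tot → definite.
case: ∅ → nominative.
noun class: -he → class I.
number: -g → singular.

definite, nominative, class I, singular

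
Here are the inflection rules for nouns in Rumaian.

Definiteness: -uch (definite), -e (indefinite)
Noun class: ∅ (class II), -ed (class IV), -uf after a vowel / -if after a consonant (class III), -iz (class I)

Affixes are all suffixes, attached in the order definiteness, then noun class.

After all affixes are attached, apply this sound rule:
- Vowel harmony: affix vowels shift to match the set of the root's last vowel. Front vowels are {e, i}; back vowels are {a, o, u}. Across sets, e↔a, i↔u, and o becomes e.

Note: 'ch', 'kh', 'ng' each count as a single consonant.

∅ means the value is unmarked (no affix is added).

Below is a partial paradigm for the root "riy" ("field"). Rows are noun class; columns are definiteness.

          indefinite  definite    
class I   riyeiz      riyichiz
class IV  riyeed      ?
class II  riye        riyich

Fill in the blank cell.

riyiched

Attach definiteness definite -uch → riyuch.
Attach noun class class IV -ed → riyuched.
Apply vowel harmony: riyuched → riyiched.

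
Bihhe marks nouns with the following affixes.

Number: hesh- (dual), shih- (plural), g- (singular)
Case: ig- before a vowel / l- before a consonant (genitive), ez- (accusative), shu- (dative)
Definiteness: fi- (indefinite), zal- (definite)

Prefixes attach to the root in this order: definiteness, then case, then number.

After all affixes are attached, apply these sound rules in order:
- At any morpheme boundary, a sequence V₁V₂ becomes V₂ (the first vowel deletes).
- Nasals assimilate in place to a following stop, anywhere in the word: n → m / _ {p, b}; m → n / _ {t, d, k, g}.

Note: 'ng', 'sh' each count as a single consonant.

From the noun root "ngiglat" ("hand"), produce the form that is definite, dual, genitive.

heshlzalngiglat

Attach definiteness definite zal- → zalngiglat.
Attach case genitive l- (before consonant 'z') → lzalngiglat.
Attach number dual hesh- → heshlzalngiglat.
Vowel deletion: no change.
Nasal assimilation: no change.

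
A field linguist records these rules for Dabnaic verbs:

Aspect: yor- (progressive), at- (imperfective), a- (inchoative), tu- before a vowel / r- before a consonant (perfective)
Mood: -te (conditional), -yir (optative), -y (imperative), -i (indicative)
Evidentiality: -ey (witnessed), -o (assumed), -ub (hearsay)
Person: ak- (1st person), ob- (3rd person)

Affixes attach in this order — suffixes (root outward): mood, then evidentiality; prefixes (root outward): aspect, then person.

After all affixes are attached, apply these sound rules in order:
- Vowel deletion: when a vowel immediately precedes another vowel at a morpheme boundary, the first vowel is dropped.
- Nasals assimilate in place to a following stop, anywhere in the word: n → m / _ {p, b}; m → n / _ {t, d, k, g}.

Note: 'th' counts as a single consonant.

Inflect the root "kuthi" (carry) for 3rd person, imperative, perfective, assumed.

obrkuthiyo

Attach aspect perfective r- (before consonant 'k') → rkuthi.
Attach person 3rd person ob- → obrkuthi.
Attach mood imperative -y → obrkuthiy.
Attach evidentiality assumed -o → obrkuthiyo.
Vowel deletion: no change.
Nasal assimilation: no change.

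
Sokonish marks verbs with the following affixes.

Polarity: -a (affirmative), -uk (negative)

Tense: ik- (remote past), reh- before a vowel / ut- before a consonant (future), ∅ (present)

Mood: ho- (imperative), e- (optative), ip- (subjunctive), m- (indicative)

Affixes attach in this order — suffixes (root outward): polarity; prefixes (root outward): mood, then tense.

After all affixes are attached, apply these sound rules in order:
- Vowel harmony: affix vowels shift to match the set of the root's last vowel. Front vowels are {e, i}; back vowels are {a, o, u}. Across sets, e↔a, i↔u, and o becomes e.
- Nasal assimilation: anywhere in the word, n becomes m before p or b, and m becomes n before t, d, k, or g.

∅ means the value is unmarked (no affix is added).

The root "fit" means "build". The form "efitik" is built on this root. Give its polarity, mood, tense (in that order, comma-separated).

negative, optative, present

Segment: e-fit-uk.
polarity: -uk → negative.
mood: e- → optative.
tense: ∅ → present.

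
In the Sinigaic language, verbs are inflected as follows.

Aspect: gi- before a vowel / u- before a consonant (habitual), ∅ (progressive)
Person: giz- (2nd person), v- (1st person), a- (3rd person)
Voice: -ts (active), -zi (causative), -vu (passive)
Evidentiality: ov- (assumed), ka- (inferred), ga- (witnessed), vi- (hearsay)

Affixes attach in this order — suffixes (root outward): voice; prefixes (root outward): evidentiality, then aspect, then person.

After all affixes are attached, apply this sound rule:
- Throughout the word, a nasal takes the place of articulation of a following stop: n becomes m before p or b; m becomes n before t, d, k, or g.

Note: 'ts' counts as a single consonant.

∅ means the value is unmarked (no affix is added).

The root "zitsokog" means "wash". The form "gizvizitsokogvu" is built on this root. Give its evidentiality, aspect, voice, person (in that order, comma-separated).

hearsay, progressive, passive, 2nd person

Segment: giz-vi-zitsokog-vu.
evidentiality: vi- → hearsay.
aspect: ∅ → progressive.
voice: -vu → passive.
person: giz- → 2nd person.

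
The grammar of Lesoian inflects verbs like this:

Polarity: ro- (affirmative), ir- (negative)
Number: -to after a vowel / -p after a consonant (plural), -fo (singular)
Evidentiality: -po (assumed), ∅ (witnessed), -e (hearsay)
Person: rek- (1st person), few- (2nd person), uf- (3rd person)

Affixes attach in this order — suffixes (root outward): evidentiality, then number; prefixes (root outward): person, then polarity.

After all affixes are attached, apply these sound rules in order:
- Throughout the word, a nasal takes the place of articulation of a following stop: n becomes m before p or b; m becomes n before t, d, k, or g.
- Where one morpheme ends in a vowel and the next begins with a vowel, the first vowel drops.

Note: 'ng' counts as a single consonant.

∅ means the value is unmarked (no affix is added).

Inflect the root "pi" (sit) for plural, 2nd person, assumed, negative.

irfewpipoto

Attach evidentiality assumed -po → pipo.
Attach person 2nd person few- → fewpipo.
Attach number plural -to (after vowel 'o') → fewpipoto.
Attach polarity negative ir- → irfewpipoto.
Nasal assimilation: no change.
Vowel deletion: no change.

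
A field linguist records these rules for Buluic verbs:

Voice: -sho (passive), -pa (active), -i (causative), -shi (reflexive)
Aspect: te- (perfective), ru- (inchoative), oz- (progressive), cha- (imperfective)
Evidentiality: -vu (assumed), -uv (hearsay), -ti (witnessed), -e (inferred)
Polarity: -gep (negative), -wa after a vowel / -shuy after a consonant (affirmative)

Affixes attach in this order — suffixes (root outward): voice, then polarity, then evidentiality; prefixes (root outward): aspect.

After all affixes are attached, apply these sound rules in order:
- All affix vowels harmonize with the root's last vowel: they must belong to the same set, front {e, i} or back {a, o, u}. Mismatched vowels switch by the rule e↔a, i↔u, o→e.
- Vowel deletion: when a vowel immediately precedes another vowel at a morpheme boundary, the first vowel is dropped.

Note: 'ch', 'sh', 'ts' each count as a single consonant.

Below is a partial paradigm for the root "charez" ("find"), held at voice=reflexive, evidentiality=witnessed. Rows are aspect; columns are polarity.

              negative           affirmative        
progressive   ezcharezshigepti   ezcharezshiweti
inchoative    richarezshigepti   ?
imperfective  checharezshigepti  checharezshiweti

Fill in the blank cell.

richarezshiweti

Attach voice reflexive -shi → charezshi.
Attach aspect inchoative ru- → rucharezshi.
Attach polarity affirmative -wa (after vowel 'i') → rucharezshiwa.
Attach evidentiality witnessed -ti → rucharezshiwati.
Apply vowel harmony: rucharezshiwati → richarezshiweti.
Vowel deletion: no change.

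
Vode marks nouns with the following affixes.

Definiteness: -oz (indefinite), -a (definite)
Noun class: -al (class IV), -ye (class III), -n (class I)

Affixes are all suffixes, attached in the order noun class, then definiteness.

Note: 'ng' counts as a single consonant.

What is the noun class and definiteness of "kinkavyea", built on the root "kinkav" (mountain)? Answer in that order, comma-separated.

Segment: kinkav-ye-a.
noun class: -ye → class III.
definiteness: -a → definite.

class III, definite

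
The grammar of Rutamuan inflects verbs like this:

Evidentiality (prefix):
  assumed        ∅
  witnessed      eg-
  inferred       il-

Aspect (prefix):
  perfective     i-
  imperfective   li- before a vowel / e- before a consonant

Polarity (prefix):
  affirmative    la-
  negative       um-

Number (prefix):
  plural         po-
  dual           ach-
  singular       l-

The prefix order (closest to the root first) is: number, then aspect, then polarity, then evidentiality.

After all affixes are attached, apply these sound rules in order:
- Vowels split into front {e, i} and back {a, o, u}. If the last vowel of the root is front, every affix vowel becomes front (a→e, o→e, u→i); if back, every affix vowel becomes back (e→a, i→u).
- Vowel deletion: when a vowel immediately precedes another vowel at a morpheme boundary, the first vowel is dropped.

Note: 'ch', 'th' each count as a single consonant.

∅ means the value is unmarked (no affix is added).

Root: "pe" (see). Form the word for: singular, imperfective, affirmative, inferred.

Attach number singular l- → lpe.
Attach aspect imperfective e- (before consonant 'l') → elpe.
Attach polarity affirmative la- → laelpe.
Attach evidentiality inferred il- → illaelpe.
Apply vowel harmony: illaelpe → illeelpe.
Apply vowel deletion: illeelpe → illelpe.

illelpe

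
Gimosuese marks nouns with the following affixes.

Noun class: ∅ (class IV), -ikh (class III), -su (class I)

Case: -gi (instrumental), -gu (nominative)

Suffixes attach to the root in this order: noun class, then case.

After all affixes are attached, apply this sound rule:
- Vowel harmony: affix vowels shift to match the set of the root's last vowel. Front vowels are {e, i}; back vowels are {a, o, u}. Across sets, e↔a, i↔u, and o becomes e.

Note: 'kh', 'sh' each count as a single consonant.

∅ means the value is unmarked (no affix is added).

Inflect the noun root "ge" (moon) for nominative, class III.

Attach noun class class III -ikh → geikh.
Attach case nominative -gu → geikhgu.
Apply vowel harmony: geikhgu → geikhgi.

geikhgi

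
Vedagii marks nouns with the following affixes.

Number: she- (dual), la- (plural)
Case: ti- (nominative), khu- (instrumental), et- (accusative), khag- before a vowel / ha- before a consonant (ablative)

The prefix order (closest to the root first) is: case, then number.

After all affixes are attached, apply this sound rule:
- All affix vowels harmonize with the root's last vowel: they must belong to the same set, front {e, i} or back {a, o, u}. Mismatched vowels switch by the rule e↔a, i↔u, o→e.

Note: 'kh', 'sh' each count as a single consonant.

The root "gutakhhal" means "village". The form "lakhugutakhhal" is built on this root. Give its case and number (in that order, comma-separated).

instrumental, plural

Segment: la-khu-gutakhhal.
case: khu- → instrumental.
number: la- → plural.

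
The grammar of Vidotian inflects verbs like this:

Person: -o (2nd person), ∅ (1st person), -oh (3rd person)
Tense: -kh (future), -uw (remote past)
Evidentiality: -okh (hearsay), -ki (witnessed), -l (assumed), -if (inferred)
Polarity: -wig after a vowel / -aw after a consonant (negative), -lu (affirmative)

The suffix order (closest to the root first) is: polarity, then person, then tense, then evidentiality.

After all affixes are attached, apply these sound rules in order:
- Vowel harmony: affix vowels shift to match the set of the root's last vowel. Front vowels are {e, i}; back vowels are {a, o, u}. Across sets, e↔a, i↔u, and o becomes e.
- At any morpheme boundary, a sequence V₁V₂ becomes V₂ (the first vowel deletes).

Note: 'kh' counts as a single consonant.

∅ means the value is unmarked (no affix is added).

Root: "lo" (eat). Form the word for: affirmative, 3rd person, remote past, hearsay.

lolohuwokh

Attach polarity affirmative -lu → lolu.
Attach person 3rd person -oh → loluoh.
Attach tense remote past -uw → loluohuw.
Attach evidentiality hearsay -okh → loluohuwokh.
Vowel harmony: no change.
Apply vowel deletion: loluohuwokh → lolohuwokh.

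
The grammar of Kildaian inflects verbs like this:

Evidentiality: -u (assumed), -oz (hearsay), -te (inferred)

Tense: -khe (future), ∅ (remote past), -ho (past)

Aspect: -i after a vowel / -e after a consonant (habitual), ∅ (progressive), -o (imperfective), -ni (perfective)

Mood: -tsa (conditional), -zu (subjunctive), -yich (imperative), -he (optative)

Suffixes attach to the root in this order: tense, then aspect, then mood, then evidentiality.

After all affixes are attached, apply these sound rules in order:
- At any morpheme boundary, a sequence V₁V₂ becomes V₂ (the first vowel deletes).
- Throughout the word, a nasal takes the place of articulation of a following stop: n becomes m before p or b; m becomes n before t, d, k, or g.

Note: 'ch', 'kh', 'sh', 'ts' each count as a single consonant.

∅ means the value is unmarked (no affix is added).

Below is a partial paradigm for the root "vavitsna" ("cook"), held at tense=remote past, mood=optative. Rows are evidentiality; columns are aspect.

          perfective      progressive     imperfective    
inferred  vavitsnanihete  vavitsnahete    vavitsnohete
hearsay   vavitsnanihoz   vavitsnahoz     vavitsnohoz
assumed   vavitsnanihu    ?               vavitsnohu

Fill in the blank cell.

tense = remote past: zero marking, form stays vavitsna.
aspect = progressive: zero marking, form stays vavitsna.
Attach mood optative -he → vavitsnahe.
Attach evidentiality assumed -u → vavitsnaheu.
Apply vowel deletion: vavitsnaheu → vavitsnahu.
Nasal assimilation: no change.

vavitsnahu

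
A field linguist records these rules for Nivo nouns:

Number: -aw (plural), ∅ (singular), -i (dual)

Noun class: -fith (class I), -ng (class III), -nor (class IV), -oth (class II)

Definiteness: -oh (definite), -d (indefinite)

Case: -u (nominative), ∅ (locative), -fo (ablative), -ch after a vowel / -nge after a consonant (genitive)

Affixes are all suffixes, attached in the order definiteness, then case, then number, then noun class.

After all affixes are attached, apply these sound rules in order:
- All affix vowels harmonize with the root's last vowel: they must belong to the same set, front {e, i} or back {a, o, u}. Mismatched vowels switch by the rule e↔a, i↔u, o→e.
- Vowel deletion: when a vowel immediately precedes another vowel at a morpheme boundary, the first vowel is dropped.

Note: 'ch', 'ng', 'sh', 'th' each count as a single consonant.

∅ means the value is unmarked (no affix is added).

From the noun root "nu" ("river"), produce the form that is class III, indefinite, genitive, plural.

Attach definiteness indefinite -d → nud.
Attach case genitive -nge (after consonant 'd') → nudnge.
Attach number plural -aw → nudngeaw.
Attach noun class class III -ng → nudngeawng.
Apply vowel harmony: nudngeawng → nudngaawng.
Apply vowel deletion: nudngaawng → nudngawng.

nudngawng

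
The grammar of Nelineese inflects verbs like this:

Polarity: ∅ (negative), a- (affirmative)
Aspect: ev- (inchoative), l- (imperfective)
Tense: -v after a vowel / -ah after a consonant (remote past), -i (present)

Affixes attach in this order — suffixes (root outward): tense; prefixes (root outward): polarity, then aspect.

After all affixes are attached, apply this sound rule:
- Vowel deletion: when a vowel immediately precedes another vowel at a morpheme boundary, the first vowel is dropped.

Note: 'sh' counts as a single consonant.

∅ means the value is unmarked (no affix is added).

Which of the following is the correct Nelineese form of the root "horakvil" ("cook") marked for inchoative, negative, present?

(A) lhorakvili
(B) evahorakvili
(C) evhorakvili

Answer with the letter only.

Attach tense present -i → horakvili.
polarity = negative: zero marking, form stays horakvili.
Attach aspect inchoative ev- → evhorakvili.
Vowel deletion: no change.
So the correct form is evhorakvili, option (C).
(B) evahorakvili is wrong: it uses affirmative instead of negative for polarity.
(A) lhorakvili is wrong: it uses imperfective instead of inchoative for aspect.

C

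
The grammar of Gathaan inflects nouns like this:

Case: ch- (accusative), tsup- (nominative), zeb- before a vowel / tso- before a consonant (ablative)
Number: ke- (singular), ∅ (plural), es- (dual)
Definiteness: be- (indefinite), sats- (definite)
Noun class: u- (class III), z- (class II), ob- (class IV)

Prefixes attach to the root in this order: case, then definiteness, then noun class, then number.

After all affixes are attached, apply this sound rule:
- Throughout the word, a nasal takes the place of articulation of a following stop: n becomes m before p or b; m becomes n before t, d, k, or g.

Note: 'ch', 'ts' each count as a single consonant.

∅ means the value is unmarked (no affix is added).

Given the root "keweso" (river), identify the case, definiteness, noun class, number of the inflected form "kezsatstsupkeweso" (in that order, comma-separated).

Segment: ke-z-sats-tsup-keweso.
case: tsup- → nominative.
definiteness: sats- → definite.
noun class: z- → class II.
number: ke- → singular.

nominative, definite, class II, singular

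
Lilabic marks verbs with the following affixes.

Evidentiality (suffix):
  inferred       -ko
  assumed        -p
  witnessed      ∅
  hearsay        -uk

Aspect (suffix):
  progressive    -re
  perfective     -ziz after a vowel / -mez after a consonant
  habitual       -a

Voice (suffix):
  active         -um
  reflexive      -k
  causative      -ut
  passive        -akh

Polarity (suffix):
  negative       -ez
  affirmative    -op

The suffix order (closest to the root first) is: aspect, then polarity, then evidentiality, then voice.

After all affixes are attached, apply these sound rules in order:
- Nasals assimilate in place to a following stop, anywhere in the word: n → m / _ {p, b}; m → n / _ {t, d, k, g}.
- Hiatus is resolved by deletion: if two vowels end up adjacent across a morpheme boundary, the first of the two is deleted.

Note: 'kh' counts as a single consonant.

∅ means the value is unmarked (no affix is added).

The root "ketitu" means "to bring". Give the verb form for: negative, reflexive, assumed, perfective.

Attach aspect perfective -ziz (after vowel 'u') → ketituziz.
Attach polarity negative -ez → ketituzizez.
Attach evidentiality assumed -p → ketituzizezp.
Attach voice reflexive -k → ketituzizezpk.
Nasal assimilation: no change.
Vowel deletion: no change.

ketituzizezpk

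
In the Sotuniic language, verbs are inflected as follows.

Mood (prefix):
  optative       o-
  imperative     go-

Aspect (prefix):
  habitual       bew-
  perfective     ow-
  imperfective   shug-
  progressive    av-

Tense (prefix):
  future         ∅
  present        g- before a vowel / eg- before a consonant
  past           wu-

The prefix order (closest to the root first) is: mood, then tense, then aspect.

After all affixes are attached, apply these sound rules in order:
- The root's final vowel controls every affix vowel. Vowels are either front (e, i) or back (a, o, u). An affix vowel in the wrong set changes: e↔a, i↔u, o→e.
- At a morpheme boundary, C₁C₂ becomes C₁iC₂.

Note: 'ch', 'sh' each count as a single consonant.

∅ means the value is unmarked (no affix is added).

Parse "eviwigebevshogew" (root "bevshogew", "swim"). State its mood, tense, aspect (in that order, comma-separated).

Segment: av-wu-go-bevshogew.
mood: go- → imperative.
tense: wu- → past.
aspect: av- → progressive.

imperative, past, progressive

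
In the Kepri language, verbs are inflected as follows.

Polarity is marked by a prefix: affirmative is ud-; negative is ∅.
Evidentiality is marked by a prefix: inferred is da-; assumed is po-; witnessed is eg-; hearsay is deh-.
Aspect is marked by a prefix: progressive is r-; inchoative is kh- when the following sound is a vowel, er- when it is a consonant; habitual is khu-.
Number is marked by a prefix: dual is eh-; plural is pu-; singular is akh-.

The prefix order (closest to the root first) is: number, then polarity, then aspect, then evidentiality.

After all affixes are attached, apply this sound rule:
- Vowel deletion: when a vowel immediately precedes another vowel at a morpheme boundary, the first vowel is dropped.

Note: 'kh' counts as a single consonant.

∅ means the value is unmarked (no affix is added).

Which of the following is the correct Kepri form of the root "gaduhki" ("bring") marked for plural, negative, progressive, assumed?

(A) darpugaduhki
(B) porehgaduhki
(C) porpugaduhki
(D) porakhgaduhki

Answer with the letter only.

Attach number plural pu- → pugaduhki.
polarity = negative: zero marking, form stays pugaduhki.
Attach aspect progressive r- → rpugaduhki.
Attach evidentiality assumed po- → porpugaduhki.
Vowel deletion: no change.
So the correct form is porpugaduhki, option (C).
(D) porakhgaduhki is wrong: it uses singular instead of plural for number.
(B) porehgaduhki is wrong: it uses dual instead of plural for number.
(A) darpugaduhki is wrong: it uses inferred instead of assumed for evidentiality.

C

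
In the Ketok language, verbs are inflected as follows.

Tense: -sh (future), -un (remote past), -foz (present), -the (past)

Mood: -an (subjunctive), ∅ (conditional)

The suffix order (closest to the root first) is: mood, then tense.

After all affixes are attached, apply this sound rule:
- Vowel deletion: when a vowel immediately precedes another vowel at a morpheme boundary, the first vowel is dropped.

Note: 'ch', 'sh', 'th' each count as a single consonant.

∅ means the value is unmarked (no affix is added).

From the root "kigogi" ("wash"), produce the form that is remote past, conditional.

kigogun

mood = conditional: zero marking, form stays kigogi.
Attach tense remote past -un → kigogiun.
Apply vowel deletion: kigogiun → kigogun.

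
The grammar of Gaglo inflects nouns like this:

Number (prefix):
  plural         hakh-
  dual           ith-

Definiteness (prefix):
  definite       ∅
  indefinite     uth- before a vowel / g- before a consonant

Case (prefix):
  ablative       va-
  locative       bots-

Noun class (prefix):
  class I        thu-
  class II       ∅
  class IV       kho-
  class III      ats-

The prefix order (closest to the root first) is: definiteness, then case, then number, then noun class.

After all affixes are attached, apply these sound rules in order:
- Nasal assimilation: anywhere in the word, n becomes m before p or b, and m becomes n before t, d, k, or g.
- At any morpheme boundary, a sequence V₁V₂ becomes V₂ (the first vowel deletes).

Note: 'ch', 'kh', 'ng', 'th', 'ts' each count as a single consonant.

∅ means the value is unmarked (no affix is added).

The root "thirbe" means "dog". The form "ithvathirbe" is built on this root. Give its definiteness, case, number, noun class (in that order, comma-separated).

definite, ablative, dual, class II

Segment: ith-va-thirbe.
definiteness: ∅ → definite.
case: va- → ablative.
number: ith- → dual.
noun class: ∅ → class II.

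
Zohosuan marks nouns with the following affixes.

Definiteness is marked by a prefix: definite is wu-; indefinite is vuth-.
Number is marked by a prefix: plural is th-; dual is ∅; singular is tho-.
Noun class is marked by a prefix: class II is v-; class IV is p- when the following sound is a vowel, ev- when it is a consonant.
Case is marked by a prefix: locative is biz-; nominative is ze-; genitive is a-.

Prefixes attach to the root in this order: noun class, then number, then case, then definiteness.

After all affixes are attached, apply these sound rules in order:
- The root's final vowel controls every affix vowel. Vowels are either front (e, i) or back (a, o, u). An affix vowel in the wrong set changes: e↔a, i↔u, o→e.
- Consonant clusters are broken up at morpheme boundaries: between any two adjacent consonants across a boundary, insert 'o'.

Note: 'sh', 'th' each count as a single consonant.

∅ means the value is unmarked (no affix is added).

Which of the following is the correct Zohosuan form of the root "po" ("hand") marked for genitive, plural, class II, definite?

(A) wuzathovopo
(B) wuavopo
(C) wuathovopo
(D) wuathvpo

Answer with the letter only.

Attach noun class class II v- → vpo.
Attach number plural th- → thvpo.
Attach case genitive a- → athvpo.
Attach definiteness definite wu- → wuathvpo.
Vowel harmony: no change.
Apply epenthesis: wuathvpo → wuathovopo.
So the correct form is wuathovopo, option (C).
(A) wuzathovopo is wrong: it uses nominative instead of genitive for case.
(D) wuathvpo is wrong: it fails to apply the sound rule(s).
(B) wuavopo is wrong: it uses dual instead of plural for number.

C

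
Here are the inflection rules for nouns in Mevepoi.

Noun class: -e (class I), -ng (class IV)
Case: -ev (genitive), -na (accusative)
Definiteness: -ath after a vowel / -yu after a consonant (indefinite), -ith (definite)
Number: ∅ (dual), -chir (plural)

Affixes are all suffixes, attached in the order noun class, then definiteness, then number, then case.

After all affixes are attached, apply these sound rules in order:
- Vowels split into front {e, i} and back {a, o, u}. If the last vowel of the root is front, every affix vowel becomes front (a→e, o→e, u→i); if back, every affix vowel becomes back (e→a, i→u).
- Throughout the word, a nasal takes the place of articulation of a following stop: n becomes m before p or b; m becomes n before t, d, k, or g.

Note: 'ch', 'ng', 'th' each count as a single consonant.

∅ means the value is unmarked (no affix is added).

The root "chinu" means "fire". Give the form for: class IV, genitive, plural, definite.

chinunguthchurav

Attach noun class class IV -ng → chinung.
Attach definiteness definite -ith → chinungith.
Attach number plural -chir → chinungithchir.
Attach case genitive -ev → chinungithchirev.
Apply vowel harmony: chinungithchirev → chinunguthchurav.
Nasal assimilation: no change.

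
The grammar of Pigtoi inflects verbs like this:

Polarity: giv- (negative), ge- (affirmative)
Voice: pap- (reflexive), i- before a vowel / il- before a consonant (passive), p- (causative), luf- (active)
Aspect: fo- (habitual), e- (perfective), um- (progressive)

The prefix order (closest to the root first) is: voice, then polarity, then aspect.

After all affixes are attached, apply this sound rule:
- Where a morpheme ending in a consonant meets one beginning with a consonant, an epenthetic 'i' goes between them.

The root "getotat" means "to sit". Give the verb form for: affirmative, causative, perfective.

Attach voice causative p- → pgetotat.
Attach polarity affirmative ge- → gepgetotat.
Attach aspect perfective e- → egepgetotat.
Apply epenthesis: egepgetotat → egepigetotat.

egepigetotat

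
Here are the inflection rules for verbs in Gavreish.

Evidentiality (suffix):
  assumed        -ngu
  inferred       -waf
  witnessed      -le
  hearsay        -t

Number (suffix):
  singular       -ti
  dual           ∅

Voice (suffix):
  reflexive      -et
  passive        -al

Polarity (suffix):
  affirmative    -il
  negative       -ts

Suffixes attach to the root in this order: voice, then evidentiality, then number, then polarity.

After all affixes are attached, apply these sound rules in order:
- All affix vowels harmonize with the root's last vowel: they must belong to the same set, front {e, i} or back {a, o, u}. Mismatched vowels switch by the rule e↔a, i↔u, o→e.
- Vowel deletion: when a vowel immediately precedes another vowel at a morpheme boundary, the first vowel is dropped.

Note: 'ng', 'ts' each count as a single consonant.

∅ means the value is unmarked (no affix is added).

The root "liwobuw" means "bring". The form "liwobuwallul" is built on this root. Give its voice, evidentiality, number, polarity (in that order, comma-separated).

Segment: liwobuw-al-le-il.
voice: -al → passive.
evidentiality: -le → witnessed.
number: ∅ → dual.
polarity: -il → affirmative.

passive, witnessed, dual, affirmative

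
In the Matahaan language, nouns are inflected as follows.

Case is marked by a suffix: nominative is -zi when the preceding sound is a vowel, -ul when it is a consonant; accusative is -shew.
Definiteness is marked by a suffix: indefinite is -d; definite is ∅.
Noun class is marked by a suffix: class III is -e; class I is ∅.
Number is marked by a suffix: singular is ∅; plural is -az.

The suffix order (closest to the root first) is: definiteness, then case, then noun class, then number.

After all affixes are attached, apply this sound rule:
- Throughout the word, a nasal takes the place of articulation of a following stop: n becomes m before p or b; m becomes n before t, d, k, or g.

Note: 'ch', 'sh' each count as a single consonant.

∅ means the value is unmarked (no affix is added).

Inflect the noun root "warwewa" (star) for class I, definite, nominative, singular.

definiteness = definite: zero marking, form stays warwewa.
Attach case nominative -zi (after vowel 'a') → warwewazi.
noun class = class I: zero marking, form stays warwewazi.
number = singular: zero marking, form stays warwewazi.
Nasal assimilation: no change.

warwewazi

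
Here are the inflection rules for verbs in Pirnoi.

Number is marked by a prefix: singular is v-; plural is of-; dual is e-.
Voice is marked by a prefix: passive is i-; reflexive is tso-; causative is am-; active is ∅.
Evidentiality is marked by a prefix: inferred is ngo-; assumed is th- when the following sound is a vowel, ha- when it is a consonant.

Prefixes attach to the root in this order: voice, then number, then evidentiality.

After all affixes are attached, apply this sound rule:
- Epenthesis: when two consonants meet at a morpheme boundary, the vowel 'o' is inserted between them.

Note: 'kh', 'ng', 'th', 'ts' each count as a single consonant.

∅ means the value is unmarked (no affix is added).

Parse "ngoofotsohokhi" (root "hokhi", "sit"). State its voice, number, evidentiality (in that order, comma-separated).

reflexive, plural, inferred

Segment: ngo-of-tso-hokhi.
voice: tso- → reflexive.
number: of- → plural.
evidentiality: ngo- → inferred.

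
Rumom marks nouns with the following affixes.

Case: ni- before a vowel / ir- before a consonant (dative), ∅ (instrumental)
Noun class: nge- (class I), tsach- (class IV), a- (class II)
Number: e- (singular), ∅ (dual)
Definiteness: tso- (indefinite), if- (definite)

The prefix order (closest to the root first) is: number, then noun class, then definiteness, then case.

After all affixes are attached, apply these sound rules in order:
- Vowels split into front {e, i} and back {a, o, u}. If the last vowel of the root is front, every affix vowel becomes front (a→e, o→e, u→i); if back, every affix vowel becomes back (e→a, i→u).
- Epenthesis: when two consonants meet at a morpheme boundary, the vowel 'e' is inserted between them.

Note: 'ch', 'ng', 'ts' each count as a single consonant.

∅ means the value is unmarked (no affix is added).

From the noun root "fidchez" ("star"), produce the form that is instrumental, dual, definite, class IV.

ifetsechefidchez

number = dual: zero marking, form stays fidchez.
Attach noun class class IV tsach- → tsachfidchez.
Attach definiteness definite if- → iftsachfidchez.
case = instrumental: zero marking, form stays iftsachfidchez.
Apply vowel harmony: iftsachfidchez → iftsechfidchez.
Apply epenthesis: iftsechfidchez → ifetsechefidchez.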